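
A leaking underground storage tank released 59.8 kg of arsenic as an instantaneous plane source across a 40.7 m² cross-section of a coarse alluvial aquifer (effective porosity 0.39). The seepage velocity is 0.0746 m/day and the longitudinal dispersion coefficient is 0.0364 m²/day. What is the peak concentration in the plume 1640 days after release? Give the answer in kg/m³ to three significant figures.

The peak of an instantaneous 1D plume sits at x = vt; there the Gaussian factor is 1 and C_max = M/(n_e·A·√(4πDt)), where n_e·A is the pore area the mass is dissolved in.
√(4πDt) = √(4π × 0.0364 × 1640) = 27.39 m, so C_max = 59.8/(0.39 × 40.7 × 27.39) = 0.138 kg/m³.

0.138 kg/m³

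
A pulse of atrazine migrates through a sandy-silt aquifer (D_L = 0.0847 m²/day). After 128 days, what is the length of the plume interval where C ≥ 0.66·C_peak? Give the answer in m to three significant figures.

8.49 m

The plume is Gaussian with σ = √(2Dt) = √(2 × 0.0847 × 128) = 4.657 m.
C/C_peak = exp(−Δx²/(2σ²)) = 0.66 ⇒ Δx = σ·√(−2 ln 0.66) = 4.657 × 0.9116 = 4.245 m.
Width = 2Δx = 8.49 m.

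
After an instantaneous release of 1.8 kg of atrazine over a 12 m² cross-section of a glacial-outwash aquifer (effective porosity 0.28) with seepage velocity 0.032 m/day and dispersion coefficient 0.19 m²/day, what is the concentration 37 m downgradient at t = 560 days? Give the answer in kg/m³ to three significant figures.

For an instantaneous plane source, C(x,t) = M/(n_e·A·√(4πDt)) · exp(−(x−vt)²/(4Dt)), with n_e·A the pore (flow) area.
Plume center vt = 0.032 × 560 = 17.92 m, so the well at 37 m is 19.08 m downgradient of the peak.
√(4πDt) = 36.57 m, giving peak height M/(n_e·A·√(4πDt)) = 1.8/(0.28 × 12 × 36.57) = 0.01465 kg/m³.
(x−vt)²/(4Dt) = (19.08)²/(4 × 0.19 × 560) = 0.8554; exp(−0.8554) = 0.4251.
C = 0.01465 × 0.4251 = 0.00623 kg/m³.

0.00623 kg/m³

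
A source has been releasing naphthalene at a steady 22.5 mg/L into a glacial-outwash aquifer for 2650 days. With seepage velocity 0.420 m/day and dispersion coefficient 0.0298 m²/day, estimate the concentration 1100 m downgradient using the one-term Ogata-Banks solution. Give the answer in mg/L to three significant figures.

19.1 mg/L

For a continuous step input, C/C₀ ≈ ½·erfc((x−vt)/(2√(Dt))).
vt = 0.420 × 2650 = 1113 m and 2√(Dt) = 2√(0.0298 × 2650) = 17.77 m.
Argument (x−vt)/(2√(Dt)) = (1100 − 1113)/17.77 = -0.7316; ½·erfc(-0.7316) = 0.8496.
C = 22.5 × 0.8496 = 19.1 mg/L.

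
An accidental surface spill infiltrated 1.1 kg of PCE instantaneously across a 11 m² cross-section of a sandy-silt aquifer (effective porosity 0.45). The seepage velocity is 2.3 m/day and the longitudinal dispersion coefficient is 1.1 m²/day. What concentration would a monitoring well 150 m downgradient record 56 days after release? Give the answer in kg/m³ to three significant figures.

0.00129 kg/m³

For an instantaneous plane source, C(x,t) = M/(n_e·A·√(4πDt)) · exp(−(x−vt)²/(4Dt)), with n_e·A the pore (flow) area.
Plume center vt = 2.3 × 56 = 128.8 m, so the well at 150 m is 21.2 m downgradient of the peak.
√(4πDt) = 27.82 m, giving peak height M/(n_e·A·√(4πDt)) = 1.1/(0.45 × 11 × 27.82) = 0.007988 kg/m³.
(x−vt)²/(4Dt) = (21.2)²/(4 × 1.1 × 56) = 1.824; exp(−1.824) = 0.1614.
C = 0.007988 × 0.1614 = 0.00129 kg/m³.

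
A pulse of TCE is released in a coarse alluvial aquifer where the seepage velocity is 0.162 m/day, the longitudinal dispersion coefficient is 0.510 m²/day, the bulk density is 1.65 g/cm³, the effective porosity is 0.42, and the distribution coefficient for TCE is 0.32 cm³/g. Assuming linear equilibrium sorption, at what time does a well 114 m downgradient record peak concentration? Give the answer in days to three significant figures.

1550 days

Retardation factor R = 1 + ρ_b·K_d/n = 1 + 1.65 × 0.32/0.42 = 2.257.
Sorption retards both mechanisms: v_R = v/R = 0.07178 m/day, D_R = D/R = 0.2260 m²/day.
Peak time from v_R²t² + 2D_R t − x² = 0: t = (√(D_R² + v_R²x²) − D_R)/v_R².
√(D_R² + v_R²x²) = √(0.2260² + 0.07178² × 114²) = 8.186; v_R² = 0.005152.
t = (8.186 − 0.2260)/0.005152 = 1550 days.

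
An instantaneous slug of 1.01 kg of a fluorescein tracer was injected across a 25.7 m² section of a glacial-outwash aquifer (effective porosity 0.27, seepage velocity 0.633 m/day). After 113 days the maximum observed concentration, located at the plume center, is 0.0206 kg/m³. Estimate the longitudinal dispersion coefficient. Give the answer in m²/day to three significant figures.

0.0352 m²/day

At the plume center C_max = M/(n_e·A·√(4πDt)), so D = M²/(4πt·(n_e·A·C_max)²).
n_e·A·C_max = 0.27 × 25.7 × 0.0206 = 0.1429 kg/m.
D = 1.01²/(4π × 113 × 0.1429²) = 0.0352 m²/day.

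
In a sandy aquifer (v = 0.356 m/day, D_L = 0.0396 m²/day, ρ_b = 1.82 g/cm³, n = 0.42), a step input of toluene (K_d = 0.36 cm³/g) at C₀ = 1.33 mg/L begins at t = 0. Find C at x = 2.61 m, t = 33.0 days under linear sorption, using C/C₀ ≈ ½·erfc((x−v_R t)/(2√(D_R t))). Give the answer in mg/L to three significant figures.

Retardation factor R = 1 + ρ_b·K_d/n = 1 + 1.82 × 0.36/0.42 = 2.560.
Sorption retards both mechanisms: v_R = v/R = 0.1391 m/day, D_R = D/R = 0.01547 m²/day.
v_R·t = 0.1391 × 33.0 = 4.5903 m; 2√(D_R t) = 1.429 m; argument = (2.61 − 4.5903)/1.429 = -1.386.
C = C₀ × ½·erfc(-1.386) = 1.33 × 0.9750 = 1.30 mg/L.

1.30 mg/L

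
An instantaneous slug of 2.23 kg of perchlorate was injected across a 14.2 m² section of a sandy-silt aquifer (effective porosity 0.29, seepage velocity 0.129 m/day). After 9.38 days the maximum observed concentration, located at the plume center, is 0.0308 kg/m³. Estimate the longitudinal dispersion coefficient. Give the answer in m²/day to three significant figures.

2.62 m²/day

At the plume center C_max = M/(n_e·A·√(4πDt)), so D = M²/(4πt·(n_e·A·C_max)²).
n_e·A·C_max = 0.29 × 14.2 × 0.0308 = 0.1268 kg/m.
D = 2.23²/(4π × 9.38 × 0.1268²) = 2.62 m²/day.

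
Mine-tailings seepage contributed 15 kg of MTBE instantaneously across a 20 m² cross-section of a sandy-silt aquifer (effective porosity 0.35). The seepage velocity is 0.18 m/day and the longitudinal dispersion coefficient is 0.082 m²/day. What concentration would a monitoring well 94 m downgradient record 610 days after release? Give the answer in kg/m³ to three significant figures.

For an instantaneous plane source, C(x,t) = M/(n_e·A·√(4πDt)) · exp(−(x−vt)²/(4Dt)), with n_e·A the pore (flow) area.
Plume center vt = 0.18 × 610 = 109.8 m, so the well at 94 m is 15.8 m upgradient of the peak.
√(4πDt) = 25.07 m, giving peak height M/(n_e·A·√(4πDt)) = 15/(0.35 × 20 × 25.07) = 0.08547 kg/m³.
(x−vt)²/(4Dt) = (-15.8)²/(4 × 0.082 × 610) = 1.248; exp(−1.248) = 0.2871.
C = 0.08547 × 0.2871 = 0.0245 kg/m³.

0.0245 kg/m³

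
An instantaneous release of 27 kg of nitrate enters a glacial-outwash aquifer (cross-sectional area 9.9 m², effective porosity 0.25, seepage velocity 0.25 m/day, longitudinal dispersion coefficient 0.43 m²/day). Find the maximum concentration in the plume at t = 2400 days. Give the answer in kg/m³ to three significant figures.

0.0958 kg/m³

The peak of an instantaneous 1D plume sits at x = vt; there the Gaussian factor is 1 and C_max = M/(n_e·A·√(4πDt)), where n_e·A is the pore area the mass is dissolved in.
√(4πDt) = √(4π × 0.43 × 2400) = 113.9 m, so C_max = 27/(0.25 × 9.9 × 113.9) = 0.0958 kg/m³.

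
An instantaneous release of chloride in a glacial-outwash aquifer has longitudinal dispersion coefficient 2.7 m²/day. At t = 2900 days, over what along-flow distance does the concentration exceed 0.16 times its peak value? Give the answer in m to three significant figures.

479 m

The plume is Gaussian with σ = √(2Dt) = √(2 × 2.7 × 2900) = 125.1 m.
C/C_peak = exp(−Δx²/(2σ²)) = 0.16 ⇒ Δx = σ·√(−2 ln 0.16) = 125.1 × 1.914 = 239.4 m.
Width = 2Δx = 479 m.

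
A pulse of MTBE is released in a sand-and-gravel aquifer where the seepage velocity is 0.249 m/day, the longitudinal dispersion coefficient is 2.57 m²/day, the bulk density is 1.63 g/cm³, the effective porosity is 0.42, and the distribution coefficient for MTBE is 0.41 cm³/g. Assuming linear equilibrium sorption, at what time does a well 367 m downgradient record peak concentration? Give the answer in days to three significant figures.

Retardation factor R = 1 + ρ_b·K_d/n = 1 + 1.63 × 0.41/0.42 = 2.591.
Sorption retards both mechanisms: v_R = v/R = 0.09610 m/day, D_R = D/R = 0.9919 m²/day.
Peak time from v_R²t² + 2D_R t − x² = 0: t = (√(D_R² + v_R²x²) − D_R)/v_R².
√(D_R² + v_R²x²) = √(0.9919² + 0.09610² × 367²) = 35.28; v_R² = 0.009235.
t = (35.28 − 0.9919)/0.009235 = 3710 days.

3710 days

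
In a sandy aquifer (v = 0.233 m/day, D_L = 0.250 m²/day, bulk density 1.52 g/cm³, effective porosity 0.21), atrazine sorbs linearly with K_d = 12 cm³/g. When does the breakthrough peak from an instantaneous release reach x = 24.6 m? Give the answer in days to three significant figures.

Retardation factor R = 1 + ρ_b·K_d/n = 1 + 1.52 × 12/0.21 = 87.86.
Sorption retards both mechanisms: v_R = v/R = 0.002652 m/day, D_R = D/R = 0.002845 m²/day.
Peak time from v_R²t² + 2D_R t − x² = 0: t = (√(D_R² + v_R²x²) − D_R)/v_R².
√(D_R² + v_R²x²) = √(0.002845² + 0.002652² × 24.6²) = 0.06530; v_R² = 7.033e-06.
t = (0.06530 − 0.002845)/7.033e-06 = 8880 days.

8880 days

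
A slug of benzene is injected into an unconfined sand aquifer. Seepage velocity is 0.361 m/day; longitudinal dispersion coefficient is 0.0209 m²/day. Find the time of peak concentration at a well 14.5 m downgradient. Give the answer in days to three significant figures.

40.0 days

For the 1D instantaneous-source solution, setting ∂C/∂t = 0 at fixed x gives v²t² + 2Dt − x² = 0, so t = (√(D² + v²x²) − D)/v².
√(D² + v²x²) = √(0.0209² + 0.361² × 14.5²) = 5.235; v² = 0.130321.
t = (5.235 − 0.0209)/0.130321 = 40.0 days (vs. the pure-advection estimate x/v = 40.2 d).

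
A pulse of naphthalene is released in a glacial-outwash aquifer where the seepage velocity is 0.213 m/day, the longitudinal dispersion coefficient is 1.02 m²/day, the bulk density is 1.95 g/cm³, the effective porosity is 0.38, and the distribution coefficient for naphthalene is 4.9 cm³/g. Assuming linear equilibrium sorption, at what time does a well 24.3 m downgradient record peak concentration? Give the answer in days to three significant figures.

Retardation factor R = 1 + ρ_b·K_d/n = 1 + 1.95 × 4.9/0.38 = 26.14.
Sorption retards both mechanisms: v_R = v/R = 0.008148 m/day, D_R = D/R = 0.03902 m²/day.
Peak time from v_R²t² + 2D_R t − x² = 0: t = (√(D_R² + v_R²x²) − D_R)/v_R².
√(D_R² + v_R²x²) = √(0.03902² + 0.008148² × 24.3²) = 0.2018; v_R² = 6.639e-05.
t = (0.2018 − 0.03902)/6.639e-05 = 2450 days.

2450 days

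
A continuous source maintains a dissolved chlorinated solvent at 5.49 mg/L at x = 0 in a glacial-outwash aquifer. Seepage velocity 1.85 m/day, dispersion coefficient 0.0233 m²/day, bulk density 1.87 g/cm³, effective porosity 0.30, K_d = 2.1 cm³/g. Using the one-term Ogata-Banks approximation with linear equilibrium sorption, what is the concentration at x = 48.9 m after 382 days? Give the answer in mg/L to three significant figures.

4.77 mg/L

Retardation factor R = 1 + ρ_b·K_d/n = 1 + 1.87 × 2.1/0.30 = 14.09.
Sorption retards both mechanisms: v_R = v/R = 0.1313 m/day, D_R = D/R = 0.001654 m²/day.
v_R·t = 0.1313 × 382 = 50.1566 m; 2√(D_R t) = 1.590 m; argument = (48.9 − 50.1566)/1.590 = -0.7903.
C = C₀ × ½·erfc(-0.7903) = 5.49 × 0.8681 = 4.77 mg/L.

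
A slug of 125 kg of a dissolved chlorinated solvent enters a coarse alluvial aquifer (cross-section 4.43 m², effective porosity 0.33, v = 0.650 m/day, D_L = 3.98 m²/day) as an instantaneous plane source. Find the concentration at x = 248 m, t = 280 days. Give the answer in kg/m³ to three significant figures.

For an instantaneous plane source, C(x,t) = M/(n_e·A·√(4πDt)) · exp(−(x−vt)²/(4Dt)), with n_e·A the pore (flow) area.
Plume center vt = 0.650 × 280 = 182 m, so the well at 248 m is 66 m downgradient of the peak.
√(4πDt) = 118.3 m, giving peak height M/(n_e·A·√(4πDt)) = 125/(0.33 × 4.43 × 118.3) = 0.7228 kg/m³.
(x−vt)²/(4Dt) = (66)²/(4 × 3.98 × 280) = 0.9772; exp(−0.9772) = 0.3764.
C = 0.7228 × 0.3764 = 0.272 kg/m³.

0.272 kg/m³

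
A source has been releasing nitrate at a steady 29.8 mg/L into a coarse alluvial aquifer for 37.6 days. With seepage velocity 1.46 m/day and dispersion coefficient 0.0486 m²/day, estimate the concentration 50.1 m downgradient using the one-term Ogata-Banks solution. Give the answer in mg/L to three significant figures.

For a continuous step input, C/C₀ ≈ ½·erfc((x−vt)/(2√(Dt))).
vt = 1.46 × 37.6 = 54.896 m and 2√(Dt) = 2√(0.0486 × 37.6) = 2.704 m.
Argument (x−vt)/(2√(Dt)) = (50.1 − 54.896)/2.704 = -1.774; ½·erfc(-1.774) = 0.9939.
C = 29.8 × 0.9939 = 29.6 mg/L.

29.6 mg/L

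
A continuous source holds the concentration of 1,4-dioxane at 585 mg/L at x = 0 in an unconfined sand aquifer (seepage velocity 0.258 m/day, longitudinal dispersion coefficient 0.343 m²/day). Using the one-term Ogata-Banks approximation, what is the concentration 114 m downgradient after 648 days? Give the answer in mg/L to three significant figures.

For a continuous step input, C/C₀ ≈ ½·erfc((x−vt)/(2√(Dt))).
vt = 0.258 × 648 = 167.184 m and 2√(Dt) = 2√(0.343 × 648) = 29.82 m.
Argument (x−vt)/(2√(Dt)) = (114 − 167.184)/29.82 = -1.784; ½·erfc(-1.784) = 0.9942.
C = 585 × 0.9942 = 582 mg/L.

582 mg/L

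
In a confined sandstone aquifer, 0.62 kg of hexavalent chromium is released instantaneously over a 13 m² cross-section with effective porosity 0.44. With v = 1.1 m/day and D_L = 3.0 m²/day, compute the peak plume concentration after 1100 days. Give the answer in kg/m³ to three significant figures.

0.000532 kg/m³

The peak of an instantaneous 1D plume sits at x = vt; there the Gaussian factor is 1 and C_max = M/(n_e·A·√(4πDt)), where n_e·A is the pore area the mass is dissolved in.
√(4πDt) = √(4π × 3.0 × 1100) = 203.6 m, so C_max = 0.62/(0.44 × 13 × 203.6) = 0.000532 kg/m³.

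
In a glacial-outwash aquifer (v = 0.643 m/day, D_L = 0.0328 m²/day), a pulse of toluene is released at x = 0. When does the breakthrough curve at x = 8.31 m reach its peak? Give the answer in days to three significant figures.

For the 1D instantaneous-source solution, setting ∂C/∂t = 0 at fixed x gives v²t² + 2Dt − x² = 0, so t = (√(D² + v²x²) − D)/v².
√(D² + v²x²) = √(0.0328² + 0.643² × 8.31²) = 5.343; v² = 0.413449.
t = (5.343 − 0.0328)/0.413449 = 12.8 days (vs. the pure-advection estimate x/v = 12.9 d).

12.8 days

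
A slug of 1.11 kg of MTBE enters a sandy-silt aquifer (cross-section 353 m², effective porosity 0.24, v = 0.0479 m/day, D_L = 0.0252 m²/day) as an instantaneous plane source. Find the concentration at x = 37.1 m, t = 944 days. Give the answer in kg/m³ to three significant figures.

For an instantaneous plane source, C(x,t) = M/(n_e·A·√(4πDt)) · exp(−(x−vt)²/(4Dt)), with n_e·A the pore (flow) area.
Plume center vt = 0.0479 × 944 = 45.2176 m, so the well at 37.1 m is 8.1176 m upgradient of the peak.
√(4πDt) = 17.29 m, giving peak height M/(n_e·A·√(4πDt)) = 1.11/(0.24 × 353 × 17.29) = 0.0007578 kg/m³.
(x−vt)²/(4Dt) = (-8.1176)²/(4 × 0.0252 × 944) = 0.6925; exp(−0.6925) = 0.5003.
C = 0.0007578 × 0.5003 = 0.000379 kg/m³.

0.000379 kg/m³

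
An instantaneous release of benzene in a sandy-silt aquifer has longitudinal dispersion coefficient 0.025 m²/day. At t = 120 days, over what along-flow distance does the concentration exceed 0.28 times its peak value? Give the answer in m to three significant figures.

7.82 m

The plume is Gaussian with σ = √(2Dt) = √(2 × 0.025 × 120) = 2.449 m.
C/C_peak = exp(−Δx²/(2σ²)) = 0.28 ⇒ Δx = σ·√(−2 ln 0.28) = 2.449 × 1.596 = 3.909 m.
Width = 2Δx = 7.82 m.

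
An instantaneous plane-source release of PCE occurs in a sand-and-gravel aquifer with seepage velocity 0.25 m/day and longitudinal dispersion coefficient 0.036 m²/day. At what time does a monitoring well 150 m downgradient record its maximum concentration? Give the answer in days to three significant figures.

599 days

For the 1D instantaneous-source solution, setting ∂C/∂t = 0 at fixed x gives v²t² + 2Dt − x² = 0, so t = (√(D² + v²x²) − D)/v².
√(D² + v²x²) = √(0.036² + 0.25² × 150²) = 37.50; v² = 0.0625.
t = (37.50 − 0.036)/0.0625 = 599 days (vs. the pure-advection estimate x/v = 600 d).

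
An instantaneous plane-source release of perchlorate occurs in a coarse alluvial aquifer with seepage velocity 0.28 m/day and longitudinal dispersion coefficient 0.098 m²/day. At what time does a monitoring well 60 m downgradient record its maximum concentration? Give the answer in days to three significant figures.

213 days

For the 1D instantaneous-source solution, setting ∂C/∂t = 0 at fixed x gives v²t² + 2Dt − x² = 0, so t = (√(D² + v²x²) − D)/v².
√(D² + v²x²) = √(0.098² + 0.28² × 60²) = 16.80; v² = 0.0784.
t = (16.80 − 0.098)/0.0784 = 213 days (vs. the pure-advection estimate x/v = 214 d).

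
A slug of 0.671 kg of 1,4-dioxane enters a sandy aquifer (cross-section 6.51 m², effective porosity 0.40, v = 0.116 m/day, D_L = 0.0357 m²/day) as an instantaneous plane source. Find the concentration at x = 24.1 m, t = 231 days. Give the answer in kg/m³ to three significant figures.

0.0203 kg/m³

For an instantaneous plane source, C(x,t) = M/(n_e·A·√(4πDt)) · exp(−(x−vt)²/(4Dt)), with n_e·A the pore (flow) area.
Plume center vt = 0.116 × 231 = 26.796 m, so the well at 24.1 m is 2.696 m upgradient of the peak.
√(4πDt) = 10.18 m, giving peak height M/(n_e·A·√(4πDt)) = 0.671/(0.40 × 6.51 × 10.18) = 0.02531 kg/m³.
(x−vt)²/(4Dt) = (-2.696)²/(4 × 0.0357 × 231) = 0.2203; exp(−0.2203) = 0.8023.
C = 0.02531 × 0.8023 = 0.0203 kg/m³.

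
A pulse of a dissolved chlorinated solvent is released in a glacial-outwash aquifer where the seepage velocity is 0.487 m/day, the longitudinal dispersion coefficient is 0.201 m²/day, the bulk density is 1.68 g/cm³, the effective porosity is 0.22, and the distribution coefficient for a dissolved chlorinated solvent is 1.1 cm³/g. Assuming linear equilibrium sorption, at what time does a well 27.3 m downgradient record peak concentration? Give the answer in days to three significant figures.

519 days

Retardation factor R = 1 + ρ_b·K_d/n = 1 + 1.68 × 1.1/0.22 = 9.400.
Sorption retards both mechanisms: v_R = v/R = 0.05181 m/day, D_R = D/R = 0.02138 m²/day.
Peak time from v_R²t² + 2D_R t − x² = 0: t = (√(D_R² + v_R²x²) − D_R)/v_R².
√(D_R² + v_R²x²) = √(0.02138² + 0.05181² × 27.3²) = 1.415; v_R² = 0.002684.
t = (1.415 − 0.02138)/0.002684 = 519 days.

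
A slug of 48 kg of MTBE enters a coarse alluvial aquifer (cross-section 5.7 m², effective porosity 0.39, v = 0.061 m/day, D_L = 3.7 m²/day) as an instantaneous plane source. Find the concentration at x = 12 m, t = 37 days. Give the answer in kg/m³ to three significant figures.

0.438 kg/m³

For an instantaneous plane source, C(x,t) = M/(n_e·A·√(4πDt)) · exp(−(x−vt)²/(4Dt)), with n_e·A the pore (flow) area.
Plume center vt = 0.061 × 37 = 2.257 m, so the well at 12 m is 9.743 m downgradient of the peak.
√(4πDt) = 41.48 m, giving peak height M/(n_e·A·√(4πDt)) = 48/(0.39 × 5.7 × 41.48) = 0.5206 kg/m³.
(x−vt)²/(4Dt) = (9.743)²/(4 × 3.7 × 37) = 0.1733; exp(−0.1733) = 0.8409.
C = 0.5206 × 0.8409 = 0.438 kg/m³.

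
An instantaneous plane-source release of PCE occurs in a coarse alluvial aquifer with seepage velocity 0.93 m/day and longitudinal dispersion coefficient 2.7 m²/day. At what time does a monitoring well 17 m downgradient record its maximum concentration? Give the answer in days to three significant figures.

For the 1D instantaneous-source solution, setting ∂C/∂t = 0 at fixed x gives v²t² + 2Dt − x² = 0, so t = (√(D² + v²x²) − D)/v².
√(D² + v²x²) = √(2.7² + 0.93² × 17²) = 16.04; v² = 0.8649.
t = (16.04 − 2.7)/0.8649 = 15.4 days (vs. the pure-advection estimate x/v = 18.3 d).

15.4 days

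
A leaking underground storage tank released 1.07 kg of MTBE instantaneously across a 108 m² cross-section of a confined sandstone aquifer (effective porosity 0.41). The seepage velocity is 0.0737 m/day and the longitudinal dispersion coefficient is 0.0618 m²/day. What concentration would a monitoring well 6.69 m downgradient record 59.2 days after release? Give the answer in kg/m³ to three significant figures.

0.00246 kg/m³

For an instantaneous plane source, C(x,t) = M/(n_e·A·√(4πDt)) · exp(−(x−vt)²/(4Dt)), with n_e·A the pore (flow) area.
Plume center vt = 0.0737 × 59.2 = 4.36304 m, so the well at 6.69 m is 2.32696 m downgradient of the peak.
√(4πDt) = 6.780 m, giving peak height M/(n_e·A·√(4πDt)) = 1.07/(0.41 × 108 × 6.780) = 0.003564 kg/m³.
(x−vt)²/(4Dt) = (2.32696)²/(4 × 0.0618 × 59.2) = 0.3700; exp(−0.3700) = 0.6907.
C = 0.003564 × 0.6907 = 0.00246 kg/m³.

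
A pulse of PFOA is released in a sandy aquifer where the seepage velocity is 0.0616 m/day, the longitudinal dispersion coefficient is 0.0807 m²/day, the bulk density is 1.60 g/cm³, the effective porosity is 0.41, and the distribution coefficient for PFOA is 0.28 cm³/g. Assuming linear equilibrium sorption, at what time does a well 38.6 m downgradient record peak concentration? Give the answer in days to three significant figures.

Retardation factor R = 1 + ρ_b·K_d/n = 1 + 1.60 × 0.28/0.41 = 2.093.
Sorption retards both mechanisms: v_R = v/R = 0.02943 m/day, D_R = D/R = 0.03856 m²/day.
Peak time from v_R²t² + 2D_R t − x² = 0: t = (√(D_R² + v_R²x²) − D_R)/v_R².
√(D_R² + v_R²x²) = √(0.03856² + 0.02943² × 38.6²) = 1.137; v_R² = 0.0008661.
t = (1.137 − 0.03856)/0.0008661 = 1270 days.

1270 days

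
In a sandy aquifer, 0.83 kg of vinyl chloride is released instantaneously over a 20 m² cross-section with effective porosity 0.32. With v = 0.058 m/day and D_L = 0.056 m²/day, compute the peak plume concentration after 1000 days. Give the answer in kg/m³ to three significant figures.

0.00489 kg/m³

The peak of an instantaneous 1D plume sits at x = vt; there the Gaussian factor is 1 and C_max = M/(n_e·A·√(4πDt)), where n_e·A is the pore area the mass is dissolved in.
√(4πDt) = √(4π × 0.056 × 1000) = 26.53 m, so C_max = 0.83/(0.32 × 20 × 26.53) = 0.00489 kg/m³.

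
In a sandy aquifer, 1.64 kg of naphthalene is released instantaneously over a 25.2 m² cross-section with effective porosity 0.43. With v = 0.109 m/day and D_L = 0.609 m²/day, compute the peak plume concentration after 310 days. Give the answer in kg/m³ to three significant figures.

The peak of an instantaneous 1D plume sits at x = vt; there the Gaussian factor is 1 and C_max = M/(n_e·A·√(4πDt)), where n_e·A is the pore area the mass is dissolved in.
√(4πDt) = √(4π × 0.609 × 310) = 48.71 m, so C_max = 1.64/(0.43 × 25.2 × 48.71) = 0.00311 kg/m³.

0.00311 kg/m³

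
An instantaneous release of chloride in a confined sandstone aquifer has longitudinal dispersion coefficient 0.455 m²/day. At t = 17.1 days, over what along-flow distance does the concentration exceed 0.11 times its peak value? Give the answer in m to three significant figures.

16.6 m

The plume is Gaussian with σ = √(2Dt) = √(2 × 0.455 × 17.1) = 3.945 m.
C/C_peak = exp(−Δx²/(2σ²)) = 0.11 ⇒ Δx = σ·√(−2 ln 0.11) = 3.945 × 2.101 = 8.288 m.
Width = 2Δx = 16.6 m.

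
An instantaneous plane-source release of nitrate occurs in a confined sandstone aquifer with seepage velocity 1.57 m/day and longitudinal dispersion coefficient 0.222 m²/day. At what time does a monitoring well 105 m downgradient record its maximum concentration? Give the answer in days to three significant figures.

66.8 days

For the 1D instantaneous-source solution, setting ∂C/∂t = 0 at fixed x gives v²t² + 2Dt − x² = 0, so t = (√(D² + v²x²) − D)/v².
√(D² + v²x²) = √(0.222² + 1.57² × 105²) = 164.9; v² = 2.4649.
t = (164.9 − 0.222)/2.4649 = 66.8 days (vs. the pure-advection estimate x/v = 66.9 d).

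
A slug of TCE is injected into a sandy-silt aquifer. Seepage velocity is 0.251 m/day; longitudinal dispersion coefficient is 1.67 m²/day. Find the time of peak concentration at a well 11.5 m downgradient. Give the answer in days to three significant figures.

For the 1D instantaneous-source solution, setting ∂C/∂t = 0 at fixed x gives v²t² + 2Dt − x² = 0, so t = (√(D² + v²x²) − D)/v².
√(D² + v²x²) = √(1.67² + 0.251² × 11.5²) = 3.335; v² = 0.063001.
t = (3.335 − 1.67)/0.063001 = 26.4 days (vs. the pure-advection estimate x/v = 45.8 d).

26.4 days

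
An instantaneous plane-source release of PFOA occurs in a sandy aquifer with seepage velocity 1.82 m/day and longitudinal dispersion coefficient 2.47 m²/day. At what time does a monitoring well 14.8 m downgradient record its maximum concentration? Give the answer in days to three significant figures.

For the 1D instantaneous-source solution, setting ∂C/∂t = 0 at fixed x gives v²t² + 2Dt − x² = 0, so t = (√(D² + v²x²) − D)/v².
√(D² + v²x²) = √(2.47² + 1.82² × 14.8²) = 27.05; v² = 3.3124.
t = (27.05 − 2.47)/3.3124 = 7.42 days (vs. the pure-advection estimate x/v = 8.13 d).

7.42 days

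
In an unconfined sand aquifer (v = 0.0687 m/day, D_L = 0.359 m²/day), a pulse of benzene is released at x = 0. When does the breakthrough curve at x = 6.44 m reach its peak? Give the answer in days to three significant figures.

For the 1D instantaneous-source solution, setting ∂C/∂t = 0 at fixed x gives v²t² + 2Dt − x² = 0, so t = (√(D² + v²x²) − D)/v².
√(D² + v²x²) = √(0.359² + 0.0687² × 6.44²) = 0.5698; v² = 0.00471969.
t = (0.5698 − 0.359)/0.00471969 = 44.7 days (vs. the pure-advection estimate x/v = 93.7 d).

44.7 days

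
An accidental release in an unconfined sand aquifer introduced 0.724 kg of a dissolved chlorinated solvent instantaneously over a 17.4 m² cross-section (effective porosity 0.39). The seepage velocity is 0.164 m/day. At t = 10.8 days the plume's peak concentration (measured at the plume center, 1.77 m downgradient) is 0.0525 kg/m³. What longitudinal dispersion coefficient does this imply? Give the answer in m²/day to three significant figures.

At the plume center C_max = M/(n_e·A·√(4πDt)), so D = M²/(4πt·(n_e·A·C_max)²).
n_e·A·C_max = 0.39 × 17.4 × 0.0525 = 0.3563 kg/m.
D = 0.724²/(4π × 10.8 × 0.3563²) = 0.0304 m²/day.

0.0304 m²/day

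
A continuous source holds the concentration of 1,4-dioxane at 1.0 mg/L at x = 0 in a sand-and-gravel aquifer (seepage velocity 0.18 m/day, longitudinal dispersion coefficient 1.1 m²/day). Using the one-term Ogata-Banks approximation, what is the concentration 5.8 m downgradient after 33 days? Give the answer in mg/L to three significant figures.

For a continuous step input, C/C₀ ≈ ½·erfc((x−vt)/(2√(Dt))).
vt = 0.18 × 33 = 5.94 m and 2√(Dt) = 2√(1.1 × 33) = 12.05 m.
Argument (x−vt)/(2√(Dt)) = (5.8 − 5.94)/12.05 = -0.01162; ½·erfc(-0.01162) = 0.5066.
C = 1.0 × 0.5066 = 0.507 mg/L.

0.507 mg/L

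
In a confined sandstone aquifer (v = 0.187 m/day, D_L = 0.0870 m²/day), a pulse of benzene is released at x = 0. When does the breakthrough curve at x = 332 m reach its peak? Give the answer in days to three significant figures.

1770 days

For the 1D instantaneous-source solution, setting ∂C/∂t = 0 at fixed x gives v²t² + 2Dt − x² = 0, so t = (√(D² + v²x²) − D)/v².
√(D² + v²x²) = √(0.0870² + 0.187² × 332²) = 62.08; v² = 0.034969.
t = (62.08 − 0.0870)/0.034969 = 1770 days (vs. the pure-advection estimate x/v = 1780 d).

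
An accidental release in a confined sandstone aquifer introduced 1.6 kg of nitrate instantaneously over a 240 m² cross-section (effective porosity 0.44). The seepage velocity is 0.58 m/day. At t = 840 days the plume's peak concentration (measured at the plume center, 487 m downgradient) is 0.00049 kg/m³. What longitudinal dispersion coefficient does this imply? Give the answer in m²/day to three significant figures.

At the plume center C_max = M/(n_e·A·√(4πDt)), so D = M²/(4πt·(n_e·A·C_max)²).
n_e·A·C_max = 0.44 × 240 × 0.00049 = 0.05174 kg/m.
D = 1.6²/(4π × 840 × 0.05174²) = 0.0906 m²/day.

0.0906 m²/day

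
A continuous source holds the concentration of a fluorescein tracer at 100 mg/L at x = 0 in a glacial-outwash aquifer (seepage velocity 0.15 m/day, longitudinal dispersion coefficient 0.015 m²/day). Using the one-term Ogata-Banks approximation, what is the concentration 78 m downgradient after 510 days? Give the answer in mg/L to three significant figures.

35.1 mg/L

For a continuous step input, C/C₀ ≈ ½·erfc((x−vt)/(2√(Dt))).
vt = 0.15 × 510 = 76.5 m and 2√(Dt) = 2√(0.015 × 510) = 5.532 m.
Argument (x−vt)/(2√(Dt)) = (78 − 76.5)/5.532 = 0.2711; ½·erfc(0.2711) = 0.3507.
C = 100 × 0.3507 = 35.1 mg/L.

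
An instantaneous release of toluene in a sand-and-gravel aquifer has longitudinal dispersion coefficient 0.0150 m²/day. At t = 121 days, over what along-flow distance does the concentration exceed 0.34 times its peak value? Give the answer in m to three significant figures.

5.60 m

The plume is Gaussian with σ = √(2Dt) = √(2 × 0.0150 × 121) = 1.905 m.
C/C_peak = exp(−Δx²/(2σ²)) = 0.34 ⇒ Δx = σ·√(−2 ln 0.34) = 1.905 × 1.469 = 2.798 m.
Width = 2Δx = 5.60 m.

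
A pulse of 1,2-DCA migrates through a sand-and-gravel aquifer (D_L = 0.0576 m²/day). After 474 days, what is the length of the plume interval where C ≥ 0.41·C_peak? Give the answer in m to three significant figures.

19.7 m

The plume is Gaussian with σ = √(2Dt) = √(2 × 0.0576 × 474) = 7.390 m.
C/C_peak = exp(−Δx²/(2σ²)) = 0.41 ⇒ Δx = σ·√(−2 ln 0.41) = 7.390 × 1.335 = 9.866 m.
Width = 2Δx = 19.7 m.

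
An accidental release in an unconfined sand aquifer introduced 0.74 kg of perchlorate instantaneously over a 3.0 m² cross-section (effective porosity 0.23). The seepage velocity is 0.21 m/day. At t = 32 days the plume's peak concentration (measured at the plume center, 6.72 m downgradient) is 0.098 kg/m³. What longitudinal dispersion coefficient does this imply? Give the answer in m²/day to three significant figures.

At the plume center C_max = M/(n_e·A·√(4πDt)), so D = M²/(4πt·(n_e·A·C_max)²).
n_e·A·C_max = 0.23 × 3.0 × 0.098 = 0.06762 kg/m.
D = 0.74²/(4π × 32 × 0.06762²) = 0.298 m²/day.

0.298 m²/day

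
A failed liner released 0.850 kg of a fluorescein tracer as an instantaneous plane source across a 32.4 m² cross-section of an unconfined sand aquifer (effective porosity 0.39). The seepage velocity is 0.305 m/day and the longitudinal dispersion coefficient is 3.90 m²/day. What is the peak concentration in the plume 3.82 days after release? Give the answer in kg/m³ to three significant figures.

The peak of an instantaneous 1D plume sits at x = vt; there the Gaussian factor is 1 and C_max = M/(n_e·A·√(4πDt)), where n_e·A is the pore area the mass is dissolved in.
√(4πDt) = √(4π × 3.90 × 3.82) = 13.68 m, so C_max = 0.850/(0.39 × 32.4 × 13.68) = 0.00492 kg/m³.

0.00492 kg/m³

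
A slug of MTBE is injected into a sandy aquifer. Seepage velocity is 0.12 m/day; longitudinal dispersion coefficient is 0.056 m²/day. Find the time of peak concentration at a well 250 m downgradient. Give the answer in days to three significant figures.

2080 days

For the 1D instantaneous-source solution, setting ∂C/∂t = 0 at fixed x gives v²t² + 2Dt − x² = 0, so t = (√(D² + v²x²) − D)/v².
√(D² + v²x²) = √(0.056² + 0.12² × 250²) = 30.00; v² = 0.0144.
t = (30.00 − 0.056)/0.0144 = 2080 days (vs. the pure-advection estimate x/v = 2080 d).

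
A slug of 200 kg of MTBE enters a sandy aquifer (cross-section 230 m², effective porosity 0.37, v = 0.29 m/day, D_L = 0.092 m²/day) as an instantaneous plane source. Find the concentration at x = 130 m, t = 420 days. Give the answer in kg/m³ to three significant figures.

0.0690 kg/m³

For an instantaneous plane source, C(x,t) = M/(n_e·A·√(4πDt)) · exp(−(x−vt)²/(4Dt)), with n_e·A the pore (flow) area.
Plume center vt = 0.29 × 420 = 121.8 m, so the well at 130 m is 8.2 m downgradient of the peak.
√(4πDt) = 22.04 m, giving peak height M/(n_e·A·√(4πDt)) = 200/(0.37 × 230 × 22.04) = 0.1066 kg/m³.
(x−vt)²/(4Dt) = (8.2)²/(4 × 0.092 × 420) = 0.4350; exp(−0.4350) = 0.6473.
C = 0.1066 × 0.6473 = 0.0690 kg/m³.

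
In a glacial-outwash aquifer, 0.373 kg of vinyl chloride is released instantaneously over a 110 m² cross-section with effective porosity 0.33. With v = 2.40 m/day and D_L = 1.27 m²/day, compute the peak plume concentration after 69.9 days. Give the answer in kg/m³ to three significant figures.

The peak of an instantaneous 1D plume sits at x = vt; there the Gaussian factor is 1 and C_max = M/(n_e·A·√(4πDt)), where n_e·A is the pore area the mass is dissolved in.
√(4πDt) = √(4π × 1.27 × 69.9) = 33.40 m, so C_max = 0.373/(0.33 × 110 × 33.40) = 0.000308 kg/m³.

0.000308 kg/m³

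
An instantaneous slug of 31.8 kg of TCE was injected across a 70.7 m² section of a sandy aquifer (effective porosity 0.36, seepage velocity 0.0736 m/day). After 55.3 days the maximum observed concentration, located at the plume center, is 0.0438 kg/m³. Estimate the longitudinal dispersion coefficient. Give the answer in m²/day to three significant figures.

1.17 m²/day

At the plume center C_max = M/(n_e·A·√(4πDt)), so D = M²/(4πt·(n_e·A·C_max)²).
n_e·A·C_max = 0.36 × 70.7 × 0.0438 = 1.115 kg/m.
D = 31.8²/(4π × 55.3 × 1.115²) = 1.17 m²/day.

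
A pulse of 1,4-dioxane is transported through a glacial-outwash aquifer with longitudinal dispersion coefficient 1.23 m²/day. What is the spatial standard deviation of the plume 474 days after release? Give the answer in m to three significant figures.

34.1 m

Dispersive spreading gives a Gaussian with σ² = 2Dt; advection only shifts the center.
σ = √(2 × 1.23 × 474) = 34.1 m.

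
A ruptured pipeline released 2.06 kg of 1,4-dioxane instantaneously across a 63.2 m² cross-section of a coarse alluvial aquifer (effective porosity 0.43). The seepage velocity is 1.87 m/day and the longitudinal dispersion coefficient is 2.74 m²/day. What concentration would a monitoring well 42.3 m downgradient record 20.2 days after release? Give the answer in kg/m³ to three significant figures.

0.00262 kg/m³

For an instantaneous plane source, C(x,t) = M/(n_e·A·√(4πDt)) · exp(−(x−vt)²/(4Dt)), with n_e·A the pore (flow) area.
Plume center vt = 1.87 × 20.2 = 37.774 m, so the well at 42.3 m is 4.526 m downgradient of the peak.
√(4πDt) = 26.37 m, giving peak height M/(n_e·A·√(4πDt)) = 2.06/(0.43 × 63.2 × 26.37) = 0.002875 kg/m³.
(x−vt)²/(4Dt) = (4.526)²/(4 × 2.74 × 20.2) = 0.09253; exp(−0.09253) = 0.9116.
C = 0.002875 × 0.9116 = 0.00262 kg/m³.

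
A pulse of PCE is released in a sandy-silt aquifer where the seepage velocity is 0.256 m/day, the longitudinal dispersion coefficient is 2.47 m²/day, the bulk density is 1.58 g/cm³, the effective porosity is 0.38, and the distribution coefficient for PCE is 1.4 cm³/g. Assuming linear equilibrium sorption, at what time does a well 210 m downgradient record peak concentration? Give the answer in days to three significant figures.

5340 days

Retardation factor R = 1 + ρ_b·K_d/n = 1 + 1.58 × 1.4/0.38 = 6.821.
Sorption retards both mechanisms: v_R = v/R = 0.03753 m/day, D_R = D/R = 0.3621 m²/day.
Peak time from v_R²t² + 2D_R t − x² = 0: t = (√(D_R² + v_R²x²) − D_R)/v_R².
√(D_R² + v_R²x²) = √(0.3621² + 0.03753² × 210²) = 7.890; v_R² = 0.001409.
t = (7.890 − 0.3621)/0.001409 = 5340 days.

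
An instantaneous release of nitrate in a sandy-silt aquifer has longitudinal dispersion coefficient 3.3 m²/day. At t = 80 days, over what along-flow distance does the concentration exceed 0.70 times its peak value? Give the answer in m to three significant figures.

The plume is Gaussian with σ = √(2Dt) = √(2 × 3.3 × 80) = 22.98 m.
C/C_peak = exp(−Δx²/(2σ²)) = 0.70 ⇒ Δx = σ·√(−2 ln 0.70) = 22.98 × 0.8446 = 19.41 m.
Width = 2Δx = 38.8 m.

38.8 m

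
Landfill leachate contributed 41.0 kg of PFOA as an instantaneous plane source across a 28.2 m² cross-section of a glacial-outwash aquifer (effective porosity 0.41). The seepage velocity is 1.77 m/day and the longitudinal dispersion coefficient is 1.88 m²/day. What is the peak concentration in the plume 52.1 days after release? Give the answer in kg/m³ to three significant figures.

The peak of an instantaneous 1D plume sits at x = vt; there the Gaussian factor is 1 and C_max = M/(n_e·A·√(4πDt)), where n_e·A is the pore area the mass is dissolved in.
√(4πDt) = √(4π × 1.88 × 52.1) = 35.08 m, so C_max = 41.0/(0.41 × 28.2 × 35.08) = 0.101 kg/m³.

0.101 kg/m³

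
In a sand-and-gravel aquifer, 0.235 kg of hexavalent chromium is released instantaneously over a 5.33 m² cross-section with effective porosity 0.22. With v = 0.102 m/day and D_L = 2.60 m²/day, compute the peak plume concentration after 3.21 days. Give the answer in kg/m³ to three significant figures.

0.0196 kg/m³

The peak of an instantaneous 1D plume sits at x = vt; there the Gaussian factor is 1 and C_max = M/(n_e·A·√(4πDt)), where n_e·A is the pore area the mass is dissolved in.
√(4πDt) = √(4π × 2.60 × 3.21) = 10.24 m, so C_max = 0.235/(0.22 × 5.33 × 10.24) = 0.0196 kg/m³.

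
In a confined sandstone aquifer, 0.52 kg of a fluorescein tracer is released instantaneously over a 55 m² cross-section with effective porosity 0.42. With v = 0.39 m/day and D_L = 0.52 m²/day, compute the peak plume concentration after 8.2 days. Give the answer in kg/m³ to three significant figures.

The peak of an instantaneous 1D plume sits at x = vt; there the Gaussian factor is 1 and C_max = M/(n_e·A·√(4πDt)), where n_e·A is the pore area the mass is dissolved in.
√(4πDt) = √(4π × 0.52 × 8.2) = 7.320 m, so C_max = 0.52/(0.42 × 55 × 7.320) = 0.00308 kg/m³.

0.00308 kg/m³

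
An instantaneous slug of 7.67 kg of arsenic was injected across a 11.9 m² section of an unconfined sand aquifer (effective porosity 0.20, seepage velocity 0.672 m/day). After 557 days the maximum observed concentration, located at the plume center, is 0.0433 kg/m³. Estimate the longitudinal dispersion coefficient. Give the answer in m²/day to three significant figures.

0.791 m²/day

At the plume center C_max = M/(n_e·A·√(4πDt)), so D = M²/(4πt·(n_e·A·C_max)²).
n_e·A·C_max = 0.20 × 11.9 × 0.0433 = 0.1031 kg/m.
D = 7.67²/(4π × 557 × 0.1031²) = 0.791 m²/day.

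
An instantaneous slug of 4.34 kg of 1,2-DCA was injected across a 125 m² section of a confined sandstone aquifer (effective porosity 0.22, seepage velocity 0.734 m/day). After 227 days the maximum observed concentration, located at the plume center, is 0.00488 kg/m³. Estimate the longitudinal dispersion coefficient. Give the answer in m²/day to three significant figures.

0.367 m²/day

At the plume center C_max = M/(n_e·A·√(4πDt)), so D = M²/(4πt·(n_e·A·C_max)²).
n_e·A·C_max = 0.22 × 125 × 0.00488 = 0.1342 kg/m.
D = 4.34²/(4π × 227 × 0.1342²) = 0.367 m²/day.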